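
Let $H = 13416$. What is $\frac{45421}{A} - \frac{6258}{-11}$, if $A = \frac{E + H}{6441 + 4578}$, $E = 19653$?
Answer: $\frac{1904126597}{121253} \approx 15704.0$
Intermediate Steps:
$A = \frac{11023}{3673}$ ($A = \frac{19653 + 13416}{6441 + 4578} = \frac{33069}{11019} = 33069 \cdot \frac{1}{11019} = \frac{11023}{3673} \approx 3.0011$)
$\frac{45421}{A} - \frac{6258}{-11} = \frac{45421}{\frac{11023}{3673}} - \frac{6258}{-11} = 45421 \cdot \frac{3673}{11023} - - \frac{6258}{11} = \frac{166831333}{11023} + \frac{6258}{11} = \frac{1904126597}{121253}$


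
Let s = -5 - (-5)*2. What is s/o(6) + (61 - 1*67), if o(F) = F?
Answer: -31/6 ≈ -5.1667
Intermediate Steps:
s = 5 (s = -5 - 5*(-2) = -5 + 10 = 5)
s/o(6) + (61 - 1*67) = 5/6 + (61 - 1*67) = 5*(⅙) + (61 - 67) = ⅚ - 6 = -31/6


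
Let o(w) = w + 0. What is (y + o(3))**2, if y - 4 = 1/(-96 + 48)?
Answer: 112225/2304 ≈ 48.709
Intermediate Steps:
o(w) = w
y = 191/48 (y = 4 + 1/(-96 + 48) = 4 + 1/(-48) = 4 - 1/48 = 191/48 ≈ 3.9792)
(y + o(3))**2 = (191/48 + 3)**2 = (335/48)**2 = 112225/2304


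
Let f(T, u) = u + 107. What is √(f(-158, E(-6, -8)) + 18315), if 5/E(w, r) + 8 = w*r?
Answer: √294754/4 ≈ 135.73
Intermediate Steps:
E(w, r) = 5/(-8 + r*w) (E(w, r) = 5/(-8 + w*r) = 5/(-8 + r*w))
f(T, u) = 107 + u
√(f(-158, E(-6, -8)) + 18315) = √((107 + 5/(-8 - 8*(-6))) + 18315) = √((107 + 5/(-8 + 48)) + 18315) = √((107 + 5/40) + 18315) = √((107 + 5*(1/40)) + 18315) = √((107 + ⅛) + 18315) = √(857/8 + 18315) = √(147377/8) = √294754/4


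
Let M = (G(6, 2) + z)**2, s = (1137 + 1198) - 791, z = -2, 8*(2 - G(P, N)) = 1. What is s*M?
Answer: 193/8 ≈ 24.125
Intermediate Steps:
G(P, N) = 15/8 (G(P, N) = 2 - 1/8*1 = 2 - 1/8 = 15/8)
s = 1544 (s = 2335 - 791 = 1544)
M = 1/64 (M = (15/8 - 2)**2 = (-1/8)**2 = 1/64 ≈ 0.015625)
s*M = 1544*(1/64) = 193/8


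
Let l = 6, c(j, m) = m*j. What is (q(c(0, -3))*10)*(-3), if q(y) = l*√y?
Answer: 0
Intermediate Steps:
c(j, m) = j*m
q(y) = 6*√y
(q(c(0, -3))*10)*(-3) = ((6*√(0*(-3)))*10)*(-3) = ((6*√0)*10)*(-3) = ((6*0)*10)*(-3) = (0*10)*(-3) = 0*(-3) = 0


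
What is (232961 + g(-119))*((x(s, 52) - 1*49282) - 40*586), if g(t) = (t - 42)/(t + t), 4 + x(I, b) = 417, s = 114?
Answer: -572737679373/34 ≈ -1.6845e+10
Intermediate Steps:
x(I, b) = 413 (x(I, b) = -4 + 417 = 413)
g(t) = (-42 + t)/(2*t) (g(t) = (-42 + t)/((2*t)) = (-42 + t)*(1/(2*t)) = (-42 + t)/(2*t))
(232961 + g(-119))*((x(s, 52) - 1*49282) - 40*586) = (232961 + (½)*(-42 - 119)/(-119))*((413 - 1*49282) - 40*586) = (232961 + (½)*(-1/119)*(-161))*((413 - 49282) - 23440) = (232961 + 23/34)*(-48869 - 23440) = (7920697/34)*(-72309) = -572737679373/34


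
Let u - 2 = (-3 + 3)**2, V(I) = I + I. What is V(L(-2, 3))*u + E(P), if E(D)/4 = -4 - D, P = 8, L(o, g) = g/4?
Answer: -45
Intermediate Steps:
L(o, g) = g/4 (L(o, g) = g*(1/4) = g/4)
V(I) = 2*I
E(D) = -16 - 4*D (E(D) = 4*(-4 - D) = -16 - 4*D)
u = 2 (u = 2 + (-3 + 3)**2 = 2 + 0**2 = 2 + 0 = 2)
V(L(-2, 3))*u + E(P) = (2*((1/4)*3))*2 + (-16 - 4*8) = (2*(3/4))*2 + (-16 - 32) = (3/2)*2 - 48 = 3 - 48 = -45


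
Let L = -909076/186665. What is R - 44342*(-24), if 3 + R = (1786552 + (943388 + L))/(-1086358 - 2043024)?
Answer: 310825340610620063/292073045515 ≈ 1.0642e+6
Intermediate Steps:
L = -909076/186665 (L = -909076*1/186665 = -909076/186665 ≈ -4.8701)
R = -1131010807057/292073045515 (R = -3 + (1786552 + (943388 - 909076/186665))/(-1086358 - 2043024) = -3 + (1786552 + 176096611944/186665)/(-3129382) = -3 + (509583341024/186665)*(-1/3129382) = -3 - 254791670512/292073045515 = -1131010807057/292073045515 ≈ -3.8724)
R - 44342*(-24) = -1131010807057/292073045515 - 44342*(-24) = -1131010807057/292073045515 - 1*(-1064208) = -1131010807057/292073045515 + 1064208 = 310825340610620063/292073045515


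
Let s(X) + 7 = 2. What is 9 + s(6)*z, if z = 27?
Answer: -126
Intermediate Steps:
s(X) = -5 (s(X) = -7 + 2 = -5)
9 + s(6)*z = 9 - 5*27 = 9 - 135 = -126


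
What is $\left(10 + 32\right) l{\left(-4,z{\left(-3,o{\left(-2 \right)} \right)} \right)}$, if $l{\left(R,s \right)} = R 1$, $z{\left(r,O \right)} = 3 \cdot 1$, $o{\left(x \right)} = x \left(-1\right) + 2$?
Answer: $-168$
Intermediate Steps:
$o{\left(x \right)} = 2 - x$ ($o{\left(x \right)} = - x + 2 = 2 - x$)
$z{\left(r,O \right)} = 3$
$l{\left(R,s \right)} = R$
$\left(10 + 32\right) l{\left(-4,z{\left(-3,o{\left(-2 \right)} \right)} \right)} = \left(10 + 32\right) \left(-4\right) = 42 \left(-4\right) = -168$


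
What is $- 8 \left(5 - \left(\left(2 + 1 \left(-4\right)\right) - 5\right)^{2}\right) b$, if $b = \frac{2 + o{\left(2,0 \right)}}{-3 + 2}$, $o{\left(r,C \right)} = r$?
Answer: $-1408$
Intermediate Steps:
$b = -4$ ($b = \frac{2 + 2}{-3 + 2} = \frac{4}{-1} = 4 \left(-1\right) = -4$)
$- 8 \left(5 - \left(\left(2 + 1 \left(-4\right)\right) - 5\right)^{2}\right) b = - 8 \left(5 - \left(\left(2 + 1 \left(-4\right)\right) - 5\right)^{2}\right) \left(-4\right) = - 8 \left(5 - \left(\left(2 - 4\right) - 5\right)^{2}\right) \left(-4\right) = - 8 \left(5 - \left(-2 - 5\right)^{2}\right) \left(-4\right) = - 8 \left(5 - \left(-7\right)^{2}\right) \left(-4\right) = - 8 \left(5 - 49\right) \left(-4\right) = \left(-8\right) \left(-44\right) \left(-4\right) = 352 \left(-4\right) = -1408$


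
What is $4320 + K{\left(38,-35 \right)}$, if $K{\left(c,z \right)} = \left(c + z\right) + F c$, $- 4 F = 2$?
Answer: $4304$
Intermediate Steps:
$F = - \frac{1}{2}$ ($F = \left(- \frac{1}{4}\right) 2 = - \frac{1}{2} \approx -0.5$)
$K{\left(c,z \right)} = z + \frac{c}{2}$ ($K{\left(c,z \right)} = \left(c + z\right) - \frac{c}{2} = z + \frac{c}{2}$)
$4320 + K{\left(38,-35 \right)} = 4320 + \left(-35 + \frac{1}{2} \cdot 38\right) = 4320 + \left(-35 + 19\right) = 4320 - 16 = 4304$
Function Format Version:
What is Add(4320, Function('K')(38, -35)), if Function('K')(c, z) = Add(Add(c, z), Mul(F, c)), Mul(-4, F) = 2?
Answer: 4304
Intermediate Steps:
F = Rational(-1, 2) (F = Mul(Rational(-1, 4), 2) = Rational(-1, 2) ≈ -0.50000)
Function('K')(c, z) = Add(z, Mul(Rational(1, 2), c)) (Function('K')(c, z) = Add(Add(c, z), Mul(Rational(-1, 2), c)) = Add(z, Mul(Rational(1, 2), c)))
Add(4320, Function('K')(38, -35)) = Add(4320, Add(-35, Mul(Rational(1, 2), 38))) = Add(4320, Add(-35, 19)) = Add(4320, -16) = 4304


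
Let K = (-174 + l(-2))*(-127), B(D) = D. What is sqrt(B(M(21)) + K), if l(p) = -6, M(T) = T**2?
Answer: 3*sqrt(2589) ≈ 152.65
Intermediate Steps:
K = 22860 (K = (-174 - 6)*(-127) = -180*(-127) = 22860)
sqrt(B(M(21)) + K) = sqrt(21**2 + 22860) = sqrt(441 + 22860) = sqrt(23301) = 3*sqrt(2589)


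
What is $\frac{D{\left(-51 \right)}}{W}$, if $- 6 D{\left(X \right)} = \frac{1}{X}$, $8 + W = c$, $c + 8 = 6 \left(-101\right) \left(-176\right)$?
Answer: $\frac{1}{32631840} \approx 3.0645 \cdot 10^{-8}$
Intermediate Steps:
$c = 106648$ ($c = -8 + 6 \left(-101\right) \left(-176\right) = -8 - -106656 = -8 + 106656 = 106648$)
$W = 106640$ ($W = -8 + 106648 = 106640$)
$D{\left(X \right)} = - \frac{1}{6 X}$
$\frac{D{\left(-51 \right)}}{W} = \frac{\left(- \frac{1}{6}\right) \frac{1}{-51}}{106640} = \left(- \frac{1}{6}\right) \left(- \frac{1}{51}\right) \frac{1}{106640} = \frac{1}{306} \cdot \frac{1}{106640} = \frac{1}{32631840}$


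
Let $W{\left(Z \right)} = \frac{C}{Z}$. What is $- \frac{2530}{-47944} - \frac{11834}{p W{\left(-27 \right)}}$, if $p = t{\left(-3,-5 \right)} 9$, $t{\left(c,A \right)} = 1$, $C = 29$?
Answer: $\frac{851090629}{695188} \approx 1224.3$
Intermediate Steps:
$p = 9$ ($p = 1 \cdot 9 = 9$)
$W{\left(Z \right)} = \frac{29}{Z}$
$- \frac{2530}{-47944} - \frac{11834}{p W{\left(-27 \right)}} = - \frac{2530}{-47944} - \frac{11834}{9 \frac{29}{-27}} = \left(-2530\right) \left(- \frac{1}{47944}\right) - \frac{11834}{9 \cdot 29 \left(- \frac{1}{27}\right)} = \frac{1265}{23972} - \frac{11834}{9 \left(- \frac{29}{27}\right)} = \frac{1265}{23972} - \frac{11834}{- \frac{29}{3}} = \frac{1265}{23972} - - \frac{35502}{29} = \frac{1265}{23972} + \frac{35502}{29} = \frac{851090629}{695188}$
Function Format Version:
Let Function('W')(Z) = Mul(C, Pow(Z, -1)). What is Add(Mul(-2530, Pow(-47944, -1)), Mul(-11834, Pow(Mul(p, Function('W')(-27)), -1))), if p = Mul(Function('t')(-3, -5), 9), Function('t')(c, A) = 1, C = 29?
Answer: Rational(851090629, 695188) ≈ 1224.3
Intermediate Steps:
p = 9 (p = Mul(1, 9) = 9)
Function('W')(Z) = Mul(29, Pow(Z, -1))
Add(Mul(-2530, Pow(-47944, -1)), Mul(-11834, Pow(Mul(p, Function('W')(-27)), -1))) = Add(Mul(-2530, Pow(-47944, -1)), Mul(-11834, Pow(Mul(9, Mul(29, Pow(-27, -1))), -1))) = Add(Mul(-2530, Rational(-1, 47944)), Mul(-11834, Pow(Mul(9, Mul(29, Rational(-1, 27))), -1))) = Add(Rational(1265, 23972), Mul(-11834, Pow(Mul(9, Rational(-29, 27)), -1))) = Add(Rational(1265, 23972), Mul(-11834, Pow(Rational(-29, 3), -1))) = Add(Rational(1265, 23972), Mul(-11834, Rational(-3, 29))) = Add(Rational(1265, 23972), Rational(35502, 29)) = Rational(851090629, 695188)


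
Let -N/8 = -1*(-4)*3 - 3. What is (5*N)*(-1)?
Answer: 360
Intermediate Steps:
N = -72 (N = -8*(-1*(-4)*3 - 3) = -8*(4*3 - 3) = -8*(12 - 3) = -8*9 = -72)
(5*N)*(-1) = (5*(-72))*(-1) = -360*(-1) = 360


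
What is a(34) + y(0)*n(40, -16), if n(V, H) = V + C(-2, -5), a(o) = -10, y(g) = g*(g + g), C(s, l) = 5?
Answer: -10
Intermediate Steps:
y(g) = 2*g² (y(g) = g*(2*g) = 2*g²)
n(V, H) = 5 + V (n(V, H) = V + 5 = 5 + V)
a(34) + y(0)*n(40, -16) = -10 + (2*0²)*(5 + 40) = -10 + (2*0)*45 = -10 + 0*45 = -10 + 0 = -10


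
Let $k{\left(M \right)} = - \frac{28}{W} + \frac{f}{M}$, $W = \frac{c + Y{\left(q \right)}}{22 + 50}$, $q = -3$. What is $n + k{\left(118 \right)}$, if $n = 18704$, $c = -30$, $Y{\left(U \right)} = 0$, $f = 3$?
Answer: $\frac{11075023}{590} \approx 18771.0$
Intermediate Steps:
$W = - \frac{5}{12}$ ($W = \frac{-30 + 0}{22 + 50} = - \frac{30}{72} = \left(-30\right) \frac{1}{72} = - \frac{5}{12} \approx -0.41667$)
$k{\left(M \right)} = \frac{336}{5} + \frac{3}{M}$ ($k{\left(M \right)} = - \frac{28}{- \frac{5}{12}} + \frac{3}{M} = \left(-28\right) \left(- \frac{12}{5}\right) + \frac{3}{M} = \frac{336}{5} + \frac{3}{M}$)
$n + k{\left(118 \right)} = 18704 + \left(\frac{336}{5} + \frac{3}{118}\right) = 18704 + \frac{39663}{590} = \frac{11075023}{590}$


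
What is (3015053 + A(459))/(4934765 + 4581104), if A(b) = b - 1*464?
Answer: 3015048/9515869 ≈ 0.31684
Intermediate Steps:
A(b) = -464 + b (A(b) = b - 464 = -464 + b)
(3015053 + A(459))/(4934765 + 4581104) = (3015053 + (-464 + 459))/(4934765 + 4581104) = (3015053 - 5)/9515869 = 3015048*(1/9515869) = 3015048/9515869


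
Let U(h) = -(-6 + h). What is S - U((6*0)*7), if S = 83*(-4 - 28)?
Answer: -2662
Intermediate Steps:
S = -2656 (S = 83*(-32) = -2656)
U(h) = 6 - h
S - U((6*0)*7) = -2656 - (6 - 6*0*7) = -2656 - (6 - 0*7) = -2656 - (6 - 1*0) = -2656 - (6 + 0) = -2656 - 1*6 = -2656 - 6 = -2662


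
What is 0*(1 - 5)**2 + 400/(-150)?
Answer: -8/3 ≈ -2.6667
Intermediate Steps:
0*(1 - 5)**2 + 400/(-150) = 0*(-4)**2 - 1/150*400 = 0*16 - 8/3 = 0 - 8/3 = -8/3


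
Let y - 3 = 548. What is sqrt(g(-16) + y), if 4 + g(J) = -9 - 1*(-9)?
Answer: sqrt(547) ≈ 23.388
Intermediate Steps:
y = 551 (y = 3 + 548 = 551)
g(J) = -4 (g(J) = -4 + (-9 - 1*(-9)) = -4 + (-9 + 9) = -4 + 0 = -4)
sqrt(g(-16) + y) = sqrt(-4 + 551) = sqrt(547)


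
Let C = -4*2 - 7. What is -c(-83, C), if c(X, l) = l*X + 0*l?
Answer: -1245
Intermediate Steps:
C = -15 (C = -8 - 7 = -15)
c(X, l) = X*l (c(X, l) = X*l + 0 = X*l)
-c(-83, C) = -(-83)*(-15) = -1*1245 = -1245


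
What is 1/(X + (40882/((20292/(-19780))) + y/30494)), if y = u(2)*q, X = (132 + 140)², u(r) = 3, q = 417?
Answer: 154696062/5280327321271 ≈ 2.9297e-5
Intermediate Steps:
X = 73984 (X = 272² = 73984)
y = 1251 (y = 3*417 = 1251)
1/(X + (40882/((20292/(-19780))) + y/30494)) = 1/(73984 + (40882/((20292/(-19780))) + 1251/30494)) = 1/(73984 + (40882/((20292*(-1/19780))) + 1251*(1/30494))) = 1/(73984 + (40882/(-5073/4945) + 1251/30494)) = 1/(73984 + (40882*(-4945/5073) + 1251/30494)) = 1/(73984 + (-202161490/5073 + 1251/30494)) = 1/(73984 - 6164706129737/154696062) = 1/(5280327321271/154696062) = 154696062/5280327321271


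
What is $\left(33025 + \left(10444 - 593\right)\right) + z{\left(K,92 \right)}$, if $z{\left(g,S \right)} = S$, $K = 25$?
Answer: $42968$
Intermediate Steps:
$\left(33025 + \left(10444 - 593\right)\right) + z{\left(K,92 \right)} = \left(33025 + \left(10444 - 593\right)\right) + 92 = \left(33025 + 9851\right) + 92 = 42876 + 92 = 42968$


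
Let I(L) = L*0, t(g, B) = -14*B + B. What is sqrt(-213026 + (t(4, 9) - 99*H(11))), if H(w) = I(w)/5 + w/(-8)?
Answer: I*sqrt(3408110)/4 ≈ 461.53*I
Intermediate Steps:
t(g, B) = -13*B
I(L) = 0
H(w) = -w/8 (H(w) = 0/5 + w/(-8) = 0*(1/5) + w*(-1/8) = 0 - w/8 = -w/8)
sqrt(-213026 + (t(4, 9) - 99*H(11))) = sqrt(-213026 + (-13*9 - (-99)*11/8)) = sqrt(-213026 + (-117 - 99*(-11/8))) = sqrt(-213026 + (-117 + 1089/8)) = sqrt(-213026 + 153/8) = sqrt(-1704055/8) = I*sqrt(3408110)/4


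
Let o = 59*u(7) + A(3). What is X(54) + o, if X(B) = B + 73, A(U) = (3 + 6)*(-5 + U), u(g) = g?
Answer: 522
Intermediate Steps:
A(U) = -45 + 9*U (A(U) = 9*(-5 + U) = -45 + 9*U)
X(B) = 73 + B
o = 395 (o = 59*7 + (-45 + 9*3) = 413 + (-45 + 27) = 413 - 18 = 395)
X(54) + o = (73 + 54) + 395 = 127 + 395 = 522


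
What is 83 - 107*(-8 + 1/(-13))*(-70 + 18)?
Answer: -44857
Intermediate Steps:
83 - 107*(-8 + 1/(-13))*(-70 + 18) = 83 - 107*(-8 - 1/13)*(-52) = 83 - (-11235)*(-52)/13 = 83 - 107*420 = 83 - 44940 = -44857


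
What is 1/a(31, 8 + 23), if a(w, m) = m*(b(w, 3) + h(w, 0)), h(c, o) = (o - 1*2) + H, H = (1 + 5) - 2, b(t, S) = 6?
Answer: 1/248 ≈ 0.0040323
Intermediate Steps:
H = 4 (H = 6 - 2 = 4)
h(c, o) = 2 + o (h(c, o) = (o - 1*2) + 4 = (o - 2) + 4 = (-2 + o) + 4 = 2 + o)
a(w, m) = 8*m (a(w, m) = m*(6 + (2 + 0)) = m*(6 + 2) = m*8 = 8*m)
1/a(31, 8 + 23) = 1/(8*(8 + 23)) = 1/(8*31) = 1/248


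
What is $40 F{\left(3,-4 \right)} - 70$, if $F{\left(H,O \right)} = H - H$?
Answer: $-70$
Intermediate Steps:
$F{\left(H,O \right)} = 0$
$40 F{\left(3,-4 \right)} - 70 = 40 \cdot 0 - 70 = 0 - 70 = -70$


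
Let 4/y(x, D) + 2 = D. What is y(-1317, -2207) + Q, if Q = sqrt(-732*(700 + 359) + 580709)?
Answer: -4/2209 + I*sqrt(194479) ≈ -0.0018108 + 441.0*I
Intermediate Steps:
y(x, D) = 4/(-2 + D)
Q = I*sqrt(194479) (Q = sqrt(-732*1059 + 580709) = sqrt(-775188 + 580709) = sqrt(-194479) = I*sqrt(194479) ≈ 441.0*I)
y(-1317, -2207) + Q = 4/(-2 - 2207) + I*sqrt(194479) = 4/(-2209) + I*sqrt(194479) = 4*(-1/2209) + I*sqrt(194479) = -4/2209 + I*sqrt(194479)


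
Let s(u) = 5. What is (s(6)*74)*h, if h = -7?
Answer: -2590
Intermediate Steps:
(s(6)*74)*h = (5*74)*(-7) = 370*(-7) = -2590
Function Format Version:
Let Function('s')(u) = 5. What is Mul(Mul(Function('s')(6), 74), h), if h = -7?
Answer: -2590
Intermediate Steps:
Mul(Mul(Function('s')(6), 74), h) = Mul(Mul(5, 74), -7) = Mul(370, -7) = -2590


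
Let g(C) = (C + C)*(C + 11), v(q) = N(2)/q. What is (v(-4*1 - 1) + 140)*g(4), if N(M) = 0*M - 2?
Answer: 16848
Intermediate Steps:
N(M) = -2 (N(M) = 0 - 2 = -2)
v(q) = -2/q
g(C) = 2*C*(11 + C) (g(C) = (2*C)*(11 + C) = 2*C*(11 + C))
(v(-4*1 - 1) + 140)*g(4) = (-2/(-4*1 - 1) + 140)*(2*4*(11 + 4)) = (-2/(-4 - 1) + 140)*(2*4*15) = (-2/(-5) + 140)*120 = (-2*(-⅕) + 140)*120 = (⅖ + 140)*120 = (702/5)*120 = 16848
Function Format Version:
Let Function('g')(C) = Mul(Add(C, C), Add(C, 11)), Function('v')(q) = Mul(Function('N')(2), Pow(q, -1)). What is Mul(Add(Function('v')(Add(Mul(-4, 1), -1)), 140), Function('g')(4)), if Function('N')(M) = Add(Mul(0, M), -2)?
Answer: 16848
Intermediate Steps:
Function('N')(M) = -2 (Function('N')(M) = Add(0, -2) = -2)
Function('v')(q) = Mul(-2, Pow(q, -1))
Function('g')(C) = Mul(2, C, Add(11, C)) (Function('g')(C) = Mul(Mul(2, C), Add(11, C)) = Mul(2, C, Add(11, C)))
Mul(Add(Function('v')(Add(Mul(-4, 1), -1)), 140), Function('g')(4)) = Mul(Add(Mul(-2, Pow(Add(Mul(-4, 1), -1), -1)), 140), Mul(2, 4, Add(11, 4))) = Mul(Add(Mul(-2, Pow(Add(-4, -1), -1)), 140), Mul(2, 4, 15)) = Mul(Add(Mul(-2, Pow(-5, -1)), 140), 120) = Mul(Add(Mul(-2, Rational(-1, 5)), 140), 120) = Mul(Add(Rational(2, 5), 140), 120) = Mul(Rational(702, 5), 120) = 16848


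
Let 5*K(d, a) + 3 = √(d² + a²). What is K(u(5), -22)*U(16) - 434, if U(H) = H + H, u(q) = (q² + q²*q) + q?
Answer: -2266/5 + 32*√24509/5 ≈ 548.74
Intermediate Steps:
u(q) = q + q² + q³ (u(q) = (q² + q³) + q = q + q² + q³)
U(H) = 2*H
K(d, a) = -⅗ + √(a² + d²)/5 (K(d, a) = -⅗ + √(d² + a²)/5 = -⅗ + √(a² + d²)/5)
K(u(5), -22)*U(16) - 434 = (-⅗ + √((-22)² + (5*(1 + 5 + 5²))²)/5)*(2*16) - 434 = (-⅗ + √(484 + (5*(1 + 5 + 25))²)/5)*32 - 434 = (-⅗ + √(484 + (5*31)²)/5)*32 - 434 = (-⅗ + √(484 + 155²)/5)*32 - 434 = (-⅗ + √(484 + 24025)/5)*32 - 434 = (-⅗ + √24509/5)*32 - 434 = (-96/5 + 32*√24509/5) - 434 = -2266/5 + 32*√24509/5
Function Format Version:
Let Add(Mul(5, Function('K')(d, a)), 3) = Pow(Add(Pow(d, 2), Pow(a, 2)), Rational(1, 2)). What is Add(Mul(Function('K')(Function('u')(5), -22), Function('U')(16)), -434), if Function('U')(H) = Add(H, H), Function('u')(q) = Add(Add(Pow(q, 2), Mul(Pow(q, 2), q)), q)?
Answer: Add(Rational(-2266, 5), Mul(Rational(32, 5), Pow(24509, Rational(1, 2)))) ≈ 548.74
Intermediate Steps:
Function('u')(q) = Add(q, Pow(q, 2), Pow(q, 3)) (Function('u')(q) = Add(Add(Pow(q, 2), Pow(q, 3)), q) = Add(q, Pow(q, 2), Pow(q, 3)))
Function('U')(H) = Mul(2, H)
Function('K')(d, a) = Add(Rational(-3, 5), Mul(Rational(1, 5), Pow(Add(Pow(a, 2), Pow(d, 2)), Rational(1, 2)))) (Function('K')(d, a) = Add(Rational(-3, 5), Mul(Rational(1, 5), Pow(Add(Pow(d, 2), Pow(a, 2)), Rational(1, 2)))) = Add(Rational(-3, 5), Mul(Rational(1, 5), Pow(Add(Pow(a, 2), Pow(d, 2)), Rational(1, 2)))))
Add(Mul(Function('K')(Function('u')(5), -22), Function('U')(16)), -434) = Add(Mul(Add(Rational(-3, 5), Mul(Rational(1, 5), Pow(Add(Pow(-22, 2), Pow(Mul(5, Add(1, 5, Pow(5, 2))), 2)), Rational(1, 2)))), Mul(2, 16)), -434) = Add(Mul(Add(Rational(-3, 5), Mul(Rational(1, 5), Pow(Add(484, Pow(Mul(5, Add(1, 5, 25)), 2)), Rational(1, 2)))), 32), -434) = Add(Mul(Add(Rational(-3, 5), Mul(Rational(1, 5), Pow(Add(484, Pow(Mul(5, 31), 2)), Rational(1, 2)))), 32), -434) = Add(Mul(Add(Rational(-3, 5), Mul(Rational(1, 5), Pow(Add(484, Pow(155, 2)), Rational(1, 2)))), 32), -434) = Add(Mul(Add(Rational(-3, 5), Mul(Rational(1, 5), Pow(Add(484, 24025), Rational(1, 2)))), 32), -434) = Add(Mul(Add(Rational(-3, 5), Mul(Rational(1, 5), Pow(24509, Rational(1, 2)))), 32), -434) = Add(Add(Rational(-96, 5), Mul(Rational(32, 5), Pow(24509, Rational(1, 2)))), -434) = Add(Rational(-2266, 5), Mul(Rational(32, 5), Pow(24509, Rational(1, 2))))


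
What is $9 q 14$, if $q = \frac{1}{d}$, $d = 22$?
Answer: $\frac{63}{11} \approx 5.7273$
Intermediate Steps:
$q = \frac{1}{22} \approx 0.045455$
$9 q 14 = 9 \cdot \frac{1}{22} \cdot 14 = \frac{9}{22} \cdot 14 = \frac{63}{11}$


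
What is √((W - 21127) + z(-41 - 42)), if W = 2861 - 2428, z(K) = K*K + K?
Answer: 8*I*√217 ≈ 117.85*I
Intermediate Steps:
z(K) = K + K² (z(K) = K² + K = K + K²)
W = 433
√((W - 21127) + z(-41 - 42)) = √((433 - 21127) + (-41 - 42)*(1 + (-41 - 42))) = √(-20694 - 83*(1 - 83)) = √(-20694 - 83*(-82)) = √(-20694 + 6806) = √(-13888) = 8*I*√217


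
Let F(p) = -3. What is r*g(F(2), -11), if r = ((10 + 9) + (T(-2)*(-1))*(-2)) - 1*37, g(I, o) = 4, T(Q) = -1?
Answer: -80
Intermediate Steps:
r = -20 (r = ((10 + 9) - 1*(-1)*(-2)) - 1*37 = (19 + 1*(-2)) - 37 = (19 - 2) - 37 = 17 - 37 = -20)
r*g(F(2), -11) = -20*4 = -80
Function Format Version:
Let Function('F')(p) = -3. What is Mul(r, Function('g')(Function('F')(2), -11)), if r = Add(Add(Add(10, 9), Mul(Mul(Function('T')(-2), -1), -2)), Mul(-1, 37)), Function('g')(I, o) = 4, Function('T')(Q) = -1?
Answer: -80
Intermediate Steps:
r = -20 (r = Add(Add(Add(10, 9), Mul(Mul(-1, -1), -2)), Mul(-1, 37)) = Add(Add(19, Mul(1, -2)), -37) = Add(Add(19, -2), -37) = Add(17, -37) = -20)
Mul(r, Function('g')(Function('F')(2), -11)) = Mul(-20, 4) = -80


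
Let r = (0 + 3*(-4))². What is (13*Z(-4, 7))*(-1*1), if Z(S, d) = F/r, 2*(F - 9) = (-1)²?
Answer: -247/288 ≈ -0.85764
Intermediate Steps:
r = 144 (r = (0 - 12)² = (-12)² = 144)
F = 19/2 (F = 9 + (½)*(-1)² = 9 + (½)*1 = 9 + ½ = 19/2 ≈ 9.5000)
Z(S, d) = 19/288 (Z(S, d) = (19/2)/144 = (19/2)*(1/144) = 19/288)
(13*Z(-4, 7))*(-1*1) = (13*(19/288))*(-1*1) = (247/288)*(-1) = -247/288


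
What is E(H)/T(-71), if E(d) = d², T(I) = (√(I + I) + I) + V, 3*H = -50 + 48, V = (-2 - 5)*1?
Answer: -52/9339 - 2*I*√142/28017 ≈ -0.005568 - 0.00085065*I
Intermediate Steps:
V = -7 (V = -7*1 = -7)
H = -⅔ (H = (-50 + 48)/3 = (⅓)*(-2) = -⅔ ≈ -0.66667)
T(I) = -7 + I + √2*√I (T(I) = (√(I + I) + I) - 7 = (√(2*I) + I) - 7 = (√2*√I + I) - 7 = (I + √2*√I) - 7 = -7 + I + √2*√I)
E(H)/T(-71) = (-⅔)²/(-7 - 71 + √2*√(-71)) = 4/(9*(-7 - 71 + √2*(I*√71))) = 4/(9*(-7 - 71 + I*√142)) = 4/(9*(-78 + I*√142))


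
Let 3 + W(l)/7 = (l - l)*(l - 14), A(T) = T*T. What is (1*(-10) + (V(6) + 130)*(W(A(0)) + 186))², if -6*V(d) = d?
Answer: 452625625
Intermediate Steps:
V(d) = -d/6
A(T) = T²
W(l) = -21 (W(l) = -21 + 7*((l - l)*(l - 14)) = -21 + 7*(0*(-14 + l)) = -21 + 7*0 = -21 + 0 = -21)
(1*(-10) + (V(6) + 130)*(W(A(0)) + 186))² = (1*(-10) + (-⅙*6 + 130)*(-21 + 186))² = (-10 + (-1 + 130)*165)² = (-10 + 129*165)² = (-10 + 21285)² = 21275² = 452625625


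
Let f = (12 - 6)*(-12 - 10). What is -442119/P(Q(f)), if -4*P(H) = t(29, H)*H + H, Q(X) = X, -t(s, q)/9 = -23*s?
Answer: -147373/66044 ≈ -2.2314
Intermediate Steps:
f = -132 (f = 6*(-22) = -132)
t(s, q) = 207*s (t(s, q) = -(-207)*s = 207*s)
P(H) = -1501*H (P(H) = -((207*29)*H + H)/4 = -(6003*H + H)/4 = -1501*H)
-442119/P(Q(f)) = -442119/((-1501*(-132))) = -442119/198132 = -442119*1/198132 = -147373/66044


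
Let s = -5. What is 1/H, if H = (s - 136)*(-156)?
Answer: 1/21996 ≈ 4.5463e-5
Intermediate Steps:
H = 21996 (H = (-5 - 136)*(-156) = -141*(-156) = 21996)
1/H = 1/21996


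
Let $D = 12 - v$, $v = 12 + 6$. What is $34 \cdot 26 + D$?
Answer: $878$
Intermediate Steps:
$v = 18$
$D = -6$ ($D = 12 - 18 = -6$)
$34 \cdot 26 + D = 34 \cdot 26 - 6 = 884 - 6 = 878$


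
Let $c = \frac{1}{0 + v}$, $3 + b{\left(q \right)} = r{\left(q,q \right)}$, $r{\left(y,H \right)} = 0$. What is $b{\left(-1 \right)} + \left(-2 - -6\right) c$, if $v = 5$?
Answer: $- \frac{11}{5} \approx -2.2$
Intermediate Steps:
$b{\left(q \right)} = -3$ ($b{\left(q \right)} = -3 + 0 = -3$)
$c = \frac{1}{5}$ ($c = \frac{1}{0 + 5} = \frac{1}{5} \approx 0.2$)
$b{\left(-1 \right)} + \left(-2 - -6\right) c = -3 + \left(-2 - -6\right) \frac{1}{5} = -3 + \left(-2 + 6\right) \frac{1}{5} = -3 + 4 \cdot \frac{1}{5} = -3 + \frac{4}{5} = - \frac{11}{5}$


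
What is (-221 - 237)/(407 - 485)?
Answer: 229/39 ≈ 5.8718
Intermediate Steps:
(-221 - 237)/(407 - 485) = -458/(-78) = -458*(-1/78) = 229/39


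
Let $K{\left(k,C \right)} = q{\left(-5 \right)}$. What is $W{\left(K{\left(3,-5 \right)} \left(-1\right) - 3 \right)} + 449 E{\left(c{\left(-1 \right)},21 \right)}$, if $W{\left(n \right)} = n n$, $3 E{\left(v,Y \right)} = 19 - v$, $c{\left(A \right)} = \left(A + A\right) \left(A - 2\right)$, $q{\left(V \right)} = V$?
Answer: $\frac{5849}{3} \approx 1949.7$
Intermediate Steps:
$c{\left(A \right)} = 2 A \left(-2 + A\right)$
$E{\left(v,Y \right)} = \frac{19}{3} - \frac{v}{3}$ ($E{\left(v,Y \right)} = \frac{19 - v}{3} = \frac{19}{3} - \frac{v}{3}$)
$K{\left(k,C \right)} = -5$
$W{\left(n \right)} = n^{2}$
$W{\left(K{\left(3,-5 \right)} \left(-1\right) - 3 \right)} + 449 E{\left(c{\left(-1 \right)},21 \right)} = \left(\left(-5\right) \left(-1\right) - 3\right)^{2} + 449 \left(\frac{19}{3} - \frac{2 \left(-1\right) \left(-2 - 1\right)}{3}\right) = \left(5 - 3\right)^{2} + 449 \left(\frac{19}{3} - \frac{2 \left(-1\right) \left(-3\right)}{3}\right) = 2^{2} + 449 \left(\frac{19}{3} - 2\right) = 4 + 449 \left(\frac{19}{3} - 2\right) = 4 + 449 \cdot \frac{13}{3} = 4 + \frac{5837}{3} = \frac{5849}{3}$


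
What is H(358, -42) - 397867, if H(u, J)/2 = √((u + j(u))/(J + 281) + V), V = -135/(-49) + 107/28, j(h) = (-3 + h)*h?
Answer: -397867 + √6043803081/1673 ≈ -3.9782e+5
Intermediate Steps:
j(h) = h*(-3 + h)
V = 1289/196 (V = -135*(-1/49) + 107*(1/28) = 135/49 + 107/28 = 1289/196 ≈ 6.5765)
H(u, J) = 2*√(1289/196 + (u + u*(-3 + u))/(281 + J)) (H(u, J) = 2*√((u + u*(-3 + u))/(J + 281) + 1289/196) = 2*√((u + u*(-3 + u))/(281 + J) + 1289/196) = 2*√(1289/196 + (u + u*(-3 + u))/(281 + J)))
H(358, -42) - 397867 = √((362209 - 392*358 + 196*358² + 1289*(-42))/(281 - 42))/7 - 397867 = √((362209 - 140336 + 196*128164 - 54138)/239)/7 - 397867 = √((362209 - 140336 + 25120144 - 54138)/239)/7 - 397867 = √((1/239)*25287879)/7 - 397867 = √(25287879/239)/7 - 397867 = (√6043803081/239)/7 - 397867 = √6043803081/1673 - 397867 = -397867 + √6043803081/1673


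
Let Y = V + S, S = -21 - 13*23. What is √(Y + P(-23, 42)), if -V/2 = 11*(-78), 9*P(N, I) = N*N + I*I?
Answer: √14857/3 ≈ 40.630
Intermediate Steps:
P(N, I) = I²/9 + N²/9 (P(N, I) = (N*N + I*I)/9 = (N² + I²)/9 = (I² + N²)/9 = I²/9 + N²/9)
V = 1716 (V = -22*(-78) = -2*(-858) = 1716)
S = -320 (S = -21 - 299 = -320)
Y = 1396 (Y = 1716 - 320 = 1396)
√(Y + P(-23, 42)) = √(1396 + ((⅑)*42² + (⅑)*(-23)²)) = √(1396 + ((⅑)*1764 + (⅑)*529)) = √(1396 + (196 + 529/9)) = √(1396 + 2293/9) = √(14857/9) = √14857/3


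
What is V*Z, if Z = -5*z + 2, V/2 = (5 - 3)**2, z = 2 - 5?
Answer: 136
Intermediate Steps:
z = -3
V = 8 (V = 2*(5 - 3)**2 = 2*2**2 = 2*4 = 8)
Z = 17 (Z = -5*(-3) + 2 = 15 + 2 = 17)
V*Z = 8*17 = 136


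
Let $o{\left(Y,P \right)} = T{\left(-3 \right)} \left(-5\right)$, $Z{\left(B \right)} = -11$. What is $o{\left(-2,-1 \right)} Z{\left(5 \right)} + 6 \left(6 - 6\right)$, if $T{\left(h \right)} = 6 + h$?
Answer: $165$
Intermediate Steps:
$o{\left(Y,P \right)} = -15$ ($o{\left(Y,P \right)} = \left(6 - 3\right) \left(-5\right) = 3 \left(-5\right) = -15$)
$o{\left(-2,-1 \right)} Z{\left(5 \right)} + 6 \left(6 - 6\right) = \left(-15\right) \left(-11\right) + 6 \left(6 - 6\right) = 165 + 6 \cdot 0 = 165 + 0 = 165$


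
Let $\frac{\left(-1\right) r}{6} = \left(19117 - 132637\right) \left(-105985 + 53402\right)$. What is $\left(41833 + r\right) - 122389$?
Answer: $-35815413516$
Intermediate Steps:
$r = -35815332960$ ($r = - 6 \left(19117 - 132637\right) \left(-105985 + 53402\right) = - 6 \left(\left(-113520\right) \left(-52583\right)\right) = \left(-6\right) 5969222160 = -35815332960$)
$\left(41833 + r\right) - 122389 = \left(41833 - 35815332960\right) - 122389 = -35815291127 - 122389 = -35815413516$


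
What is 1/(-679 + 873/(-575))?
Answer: -575/391298 ≈ -0.0014695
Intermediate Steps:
1/(-679 + 873/(-575)) = 1/(-679 + 873*(-1/575)) = 1/(-679 - 873/575) = 1/(-391298/575) = -575/391298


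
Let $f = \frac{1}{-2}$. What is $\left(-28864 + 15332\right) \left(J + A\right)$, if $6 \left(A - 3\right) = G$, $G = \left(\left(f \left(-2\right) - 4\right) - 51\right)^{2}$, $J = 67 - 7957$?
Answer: $100150332$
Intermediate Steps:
$f = - \frac{1}{2} \approx -0.5$
$J = -7890$ ($J = 67 - 7957 = -7890$)
$G = 2916$ ($G = \left(\left(\left(- \frac{1}{2}\right) \left(-2\right) - 4\right) - 51\right)^{2} = \left(\left(1 - 4\right) - 51\right)^{2} = \left(-3 - 51\right)^{2} = \left(-54\right)^{2} = 2916$)
$A = 489$ ($A = 3 + \frac{1}{6} \cdot 2916 = 3 + 486 = 489$)
$\left(-28864 + 15332\right) \left(J + A\right) = \left(-28864 + 15332\right) \left(-7890 + 489\right) = \left(-13532\right) \left(-7401\right) = 100150332$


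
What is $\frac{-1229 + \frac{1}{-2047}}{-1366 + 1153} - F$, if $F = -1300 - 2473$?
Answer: $\frac{549195089}{145337} \approx 3778.8$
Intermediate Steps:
$F = -3773$
$\frac{-1229 + \frac{1}{-2047}}{-1366 + 1153} - F = \frac{-1229 + \frac{1}{-2047}}{-1366 + 1153} - -3773 = \frac{-1229 - \frac{1}{2047}}{-213} + 3773 = \left(- \frac{2515764}{2047}\right) \left(- \frac{1}{213}\right) + 3773 = \frac{838588}{145337} + 3773 = \frac{549195089}{145337}$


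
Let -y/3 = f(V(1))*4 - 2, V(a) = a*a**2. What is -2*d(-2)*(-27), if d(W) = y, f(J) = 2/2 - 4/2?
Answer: 972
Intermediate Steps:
V(a) = a**3
f(J) = -1 (f(J) = 2*(1/2) - 4*1/2 = 1 - 2 = -1)
y = 18 (y = -3*(-1*4 - 2) = -3*(-4 - 2) = -3*(-6) = 18)
d(W) = 18
-2*d(-2)*(-27) = -2*18*(-27) = -36*(-27) = 972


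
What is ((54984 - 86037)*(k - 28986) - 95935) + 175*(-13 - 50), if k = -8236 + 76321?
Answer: -1214248207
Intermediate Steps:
k = 68085
((54984 - 86037)*(k - 28986) - 95935) + 175*(-13 - 50) = ((54984 - 86037)*(68085 - 28986) - 95935) + 175*(-13 - 50) = (-31053*39099 - 95935) + 175*(-63) = (-1214141247 - 95935) - 11025 = -1214237182 - 11025 = -1214248207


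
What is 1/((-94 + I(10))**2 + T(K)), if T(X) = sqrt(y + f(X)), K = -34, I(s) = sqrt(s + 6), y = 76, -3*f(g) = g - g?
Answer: 2025/16402481 - sqrt(19)/32804962 ≈ 0.00012332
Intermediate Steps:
f(g) = 0 (f(g) = -(g - g)/3 = -1/3*0 = 0)
I(s) = sqrt(6 + s)
T(X) = 2*sqrt(19) (T(X) = sqrt(76 + 0) = sqrt(76) = 2*sqrt(19))
1/((-94 + I(10))**2 + T(K)) = 1/((-94 + sqrt(6 + 10))**2 + 2*sqrt(19)) = 1/((-94 + sqrt(16))**2 + 2*sqrt(19)) = 1/((-94 + 4)**2 + 2*sqrt(19)) = 1/((-90)**2 + 2*sqrt(19)) = 1/(8100 + 2*sqrt(19))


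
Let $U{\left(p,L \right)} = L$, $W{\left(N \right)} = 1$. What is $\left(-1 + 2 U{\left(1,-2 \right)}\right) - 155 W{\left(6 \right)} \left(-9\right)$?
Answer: $1390$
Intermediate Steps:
$\left(-1 + 2 U{\left(1,-2 \right)}\right) - 155 W{\left(6 \right)} \left(-9\right) = \left(-1 + 2 \left(-2\right)\right) - 155 \cdot 1 \left(-9\right) = \left(-1 - 4\right) - -1395 = -5 + 1395 = 1390$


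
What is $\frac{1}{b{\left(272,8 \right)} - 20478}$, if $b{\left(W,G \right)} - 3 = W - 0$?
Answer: $- \frac{1}{20203} \approx -4.9498 \cdot 10^{-5}$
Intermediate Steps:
$b{\left(W,G \right)} = 3 + W$ ($b{\left(W,G \right)} = 3 + \left(W - 0\right) = 3 + \left(W + 0\right) = 3 + W$)
$\frac{1}{b{\left(272,8 \right)} - 20478} = \frac{1}{\left(3 + 272\right) - 20478} = \frac{1}{275 - 20478} = \frac{1}{-20203} = - \frac{1}{20203}$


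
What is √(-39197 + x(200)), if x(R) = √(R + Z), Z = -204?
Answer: √(-39197 + 2*I) ≈ 0.0051 + 197.98*I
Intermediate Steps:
x(R) = √(-204 + R) (x(R) = √(R - 204) = √(-204 + R))
√(-39197 + x(200)) = √(-39197 + √(-204 + 200)) = √(-39197 + √(-4)) = √(-39197 + 2*I)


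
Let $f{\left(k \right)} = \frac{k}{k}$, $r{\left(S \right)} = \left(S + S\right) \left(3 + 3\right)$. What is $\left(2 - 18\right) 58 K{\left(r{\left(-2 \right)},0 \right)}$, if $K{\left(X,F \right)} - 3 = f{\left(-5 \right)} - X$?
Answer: $-25984$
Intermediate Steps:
$r{\left(S \right)} = 12 S$ ($r{\left(S \right)} = 2 S 6 = 12 S$)
$f{\left(k \right)} = 1$
$K{\left(X,F \right)} = 4 - X$ ($K{\left(X,F \right)} = 3 - \left(-1 + X\right) = 4 - X$)
$\left(2 - 18\right) 58 K{\left(r{\left(-2 \right)},0 \right)} = \left(2 - 18\right) 58 \left(4 - 12 \left(-2\right)\right) = \left(2 - 18\right) 58 \left(4 - -24\right) = \left(-16\right) 58 \left(4 + 24\right) = \left(-928\right) 28 = -25984$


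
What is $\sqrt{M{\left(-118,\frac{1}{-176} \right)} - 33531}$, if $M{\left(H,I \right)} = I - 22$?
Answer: $\frac{i \sqrt{64958619}}{44} \approx 183.17 i$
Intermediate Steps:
$M{\left(H,I \right)} = -22 + I$
$\sqrt{M{\left(-118,\frac{1}{-176} \right)} - 33531} = \sqrt{\left(-22 + \frac{1}{-176}\right) - 33531} = \sqrt{\left(-22 - \frac{1}{176}\right) - 33531} = \sqrt{- \frac{3873}{176} - 33531} = \sqrt{- \frac{5905329}{176}} = \frac{i \sqrt{64958619}}{44}$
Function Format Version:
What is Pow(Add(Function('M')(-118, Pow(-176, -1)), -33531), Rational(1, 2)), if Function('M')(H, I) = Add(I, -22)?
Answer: Mul(Rational(1, 44), I, Pow(64958619, Rational(1, 2))) ≈ Mul(183.17, I)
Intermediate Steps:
Function('M')(H, I) = Add(-22, I)
Pow(Add(Function('M')(-118, Pow(-176, -1)), -33531), Rational(1, 2)) = Pow(Add(Add(-22, Pow(-176, -1)), -33531), Rational(1, 2)) = Pow(Add(Add(-22, Rational(-1, 176)), -33531), Rational(1, 2)) = Pow(Add(Rational(-3873, 176), -33531), Rational(1, 2)) = Pow(Rational(-5905329, 176), Rational(1, 2)) = Mul(Rational(1, 44), I, Pow(64958619, Rational(1, 2)))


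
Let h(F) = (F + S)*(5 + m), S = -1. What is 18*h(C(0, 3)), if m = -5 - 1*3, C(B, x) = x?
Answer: -108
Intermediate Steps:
m = -8 (m = -5 - 3 = -8)
h(F) = 3 - 3*F (h(F) = (F - 1)*(5 - 8) = (-1 + F)*(-3) = 3 - 3*F)
18*h(C(0, 3)) = 18*(3 - 3*3) = 18*(3 - 9) = 18*(-6) = -108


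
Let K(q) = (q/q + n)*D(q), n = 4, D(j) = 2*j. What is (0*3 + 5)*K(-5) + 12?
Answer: -238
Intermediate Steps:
K(q) = 10*q (K(q) = (q/q + 4)*(2*q) = (1 + 4)*(2*q) = 5*(2*q) = 10*q)
(0*3 + 5)*K(-5) + 12 = (0*3 + 5)*(10*(-5)) + 12 = (0 + 5)*(-50) + 12 = 5*(-50) + 12 = -250 + 12 = -238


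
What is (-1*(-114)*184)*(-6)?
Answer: -125856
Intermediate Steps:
(-1*(-114)*184)*(-6) = (114*184)*(-6) = 20976*(-6) = -125856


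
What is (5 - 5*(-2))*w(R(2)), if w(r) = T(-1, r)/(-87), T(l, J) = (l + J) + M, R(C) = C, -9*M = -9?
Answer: -10/29 ≈ -0.34483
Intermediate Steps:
M = 1 (M = -1/9*(-9) = 1)
T(l, J) = 1 + J + l (T(l, J) = (l + J) + 1 = (J + l) + 1 = 1 + J + l)
w(r) = -r/87 (w(r) = (1 + r - 1)/(-87) = r*(-1/87) = -r/87)
(5 - 5*(-2))*w(R(2)) = (5 - 5*(-2))*(-1/87*2) = (5 + 10)*(-2/87) = 15*(-2/87) = -10/29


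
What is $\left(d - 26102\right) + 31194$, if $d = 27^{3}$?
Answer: $24775$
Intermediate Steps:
$d = 19683$
$\left(d - 26102\right) + 31194 = \left(19683 - 26102\right) + 31194 = -6419 + 31194 = 24775$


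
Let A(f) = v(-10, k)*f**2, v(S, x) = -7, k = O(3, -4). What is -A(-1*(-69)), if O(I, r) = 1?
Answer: 33327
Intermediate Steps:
k = 1
A(f) = -7*f**2
-A(-1*(-69)) = -(-7)*(-1*(-69))**2 = -(-7)*69**2 = -(-7)*4761 = -1*(-33327) = 33327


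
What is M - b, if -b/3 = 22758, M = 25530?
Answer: 93804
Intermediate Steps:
b = -68274 (b = -3*22758 = -68274)
M - b = 25530 - 1*(-68274) = 25530 + 68274 = 93804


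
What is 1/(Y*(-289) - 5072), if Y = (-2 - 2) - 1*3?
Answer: -1/3049 ≈ -0.00032798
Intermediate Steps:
Y = -7 (Y = -4 - 3 = -7)
1/(Y*(-289) - 5072) = 1/(-7*(-289) - 5072) = 1/(2023 - 5072) = 1/(-3049) = -1/3049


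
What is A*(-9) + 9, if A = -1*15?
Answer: 144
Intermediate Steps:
A = -15
A*(-9) + 9 = -15*(-9) + 9 = 135 + 9 = 144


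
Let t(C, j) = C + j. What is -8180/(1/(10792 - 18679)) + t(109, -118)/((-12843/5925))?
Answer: 92063852745/1427 ≈ 6.4516e+7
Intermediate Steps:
-8180/(1/(10792 - 18679)) + t(109, -118)/((-12843/5925)) = -8180/(1/(10792 - 18679)) + (109 - 118)/((-12843/5925)) = -8180/(1/(-7887)) - 9/((-12843*1/5925)) = -8180/(-1/7887) - 9/(-4281/1975) = -8180*(-7887) - 9*(-1975/4281) = 64515660 + 5925/1427 = 92063852745/1427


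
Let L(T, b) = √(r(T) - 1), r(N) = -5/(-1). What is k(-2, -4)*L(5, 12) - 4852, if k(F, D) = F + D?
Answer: -4864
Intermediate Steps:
r(N) = 5 (r(N) = -5*(-1) = 5)
L(T, b) = 2 (L(T, b) = √(5 - 1) = √4 = 2)
k(F, D) = D + F
k(-2, -4)*L(5, 12) - 4852 = (-4 - 2)*2 - 4852 = -6*2 - 4852 = -12 - 4852 = -4864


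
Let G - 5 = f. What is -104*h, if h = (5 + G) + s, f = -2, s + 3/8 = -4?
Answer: -377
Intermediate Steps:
s = -35/8 (s = -3/8 - 4 = -35/8 ≈ -4.3750)
G = 3 (G = 5 - 2 = 3)
h = 29/8 (h = (5 + 3) - 35/8 = 8 - 35/8 = 29/8 ≈ 3.6250)
-104*h = -104*29/8 = -377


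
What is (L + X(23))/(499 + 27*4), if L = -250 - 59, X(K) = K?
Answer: -286/607 ≈ -0.47117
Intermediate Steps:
L = -309
(L + X(23))/(499 + 27*4) = (-309 + 23)/(499 + 27*4) = -286/(499 + 108) = -286/607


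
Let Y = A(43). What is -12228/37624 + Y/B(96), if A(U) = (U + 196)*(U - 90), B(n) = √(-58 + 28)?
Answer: -3057/9406 + 11233*I*√30/30 ≈ -0.32501 + 2050.9*I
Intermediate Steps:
B(n) = I*√30 (B(n) = √(-30) = I*√30)
A(U) = (-90 + U)*(196 + U) (A(U) = (196 + U)*(-90 + U) = (-90 + U)*(196 + U))
Y = -11233 (Y = -17640 + 43² + 106*43 = -17640 + 1849 + 4558 = -11233)
-12228/37624 + Y/B(96) = -12228/37624 - 11233*(-I*√30/30) = -12228*1/37624 - (-11233)*I*√30/30 = -3057/9406 + 11233*I*√30/30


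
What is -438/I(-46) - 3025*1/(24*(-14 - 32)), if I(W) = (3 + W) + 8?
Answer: 589427/38640 ≈ 15.254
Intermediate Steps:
I(W) = 11 + W
-438/I(-46) - 3025*1/(24*(-14 - 32)) = -438/(11 - 46) - 3025*1/(24*(-14 - 32)) = -438/(-35) - 3025/((-46*24)) = -438*(-1/35) - 3025/(-1104) = 438/35 - 3025*(-1/1104) = 438/35 + 3025/1104 = 589427/38640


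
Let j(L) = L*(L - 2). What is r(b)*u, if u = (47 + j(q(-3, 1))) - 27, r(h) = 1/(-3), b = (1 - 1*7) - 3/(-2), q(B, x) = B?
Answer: -35/3 ≈ -11.667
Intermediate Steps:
j(L) = L*(-2 + L)
b = -9/2 (b = (1 - 7) - 3*(-1)/2 = -6 - 1*(-3/2) = -6 + 3/2 = -9/2 ≈ -4.5000)
r(h) = -⅓
u = 35 (u = (47 - 3*(-2 - 3)) - 27 = (47 - 3*(-5)) - 27 = (47 + 15) - 27 = 62 - 27 = 35)
r(b)*u = -⅓*35 = -35/3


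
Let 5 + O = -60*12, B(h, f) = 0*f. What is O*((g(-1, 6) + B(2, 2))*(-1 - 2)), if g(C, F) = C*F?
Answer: -13050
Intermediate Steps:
B(h, f) = 0
O = -725 (O = -5 - 60*12 = -5 - 720 = -725)
O*((g(-1, 6) + B(2, 2))*(-1 - 2)) = -725*(-1*6 + 0)*(-1 - 2) = -725*(-6 + 0)*(-3) = -(-4350)*(-3) = -725*18 = -13050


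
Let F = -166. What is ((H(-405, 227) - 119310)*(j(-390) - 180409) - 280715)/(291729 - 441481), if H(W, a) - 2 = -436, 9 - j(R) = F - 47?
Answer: -21576031413/149752 ≈ -1.4408e+5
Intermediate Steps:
j(R) = 222 (j(R) = 9 - (-166 - 47) = 9 - 1*(-213) = 9 + 213 = 222)
H(W, a) = -434 (H(W, a) = 2 - 436 = -434)
((H(-405, 227) - 119310)*(j(-390) - 180409) - 280715)/(291729 - 441481) = ((-434 - 119310)*(222 - 180409) - 280715)/(291729 - 441481) = (-119744*(-180187) - 280715)/(-149752) = (21576312128 - 280715)*(-1/149752) = 21576031413*(-1/149752) = -21576031413/149752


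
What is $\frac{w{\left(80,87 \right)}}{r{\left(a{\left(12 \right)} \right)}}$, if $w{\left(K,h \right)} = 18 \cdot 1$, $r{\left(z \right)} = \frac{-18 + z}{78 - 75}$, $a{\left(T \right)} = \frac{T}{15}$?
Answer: $- \frac{135}{43} \approx -3.1395$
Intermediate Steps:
$a{\left(T \right)} = \frac{T}{15}$ ($a{\left(T \right)} = T \frac{1}{15} = \frac{T}{15}$)
$r{\left(z \right)} = -6 + \frac{z}{3}$ ($r{\left(z \right)} = \frac{-18 + z}{3} = \left(-18 + z\right) \frac{1}{3} = -6 + \frac{z}{3}$)
$w{\left(K,h \right)} = 18$
$\frac{w{\left(80,87 \right)}}{r{\left(a{\left(12 \right)} \right)}} = \frac{18}{-6 + \frac{\frac{1}{15} \cdot 12}{3}} = \frac{18}{-6 + \frac{1}{3} \cdot \frac{4}{5}} = \frac{18}{-6 + \frac{4}{15}} = \frac{18}{- \frac{86}{15}} = 18 \left(- \frac{15}{86}\right) = - \frac{135}{43}$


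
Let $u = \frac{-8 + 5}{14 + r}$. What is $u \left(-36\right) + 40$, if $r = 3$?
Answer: $\frac{788}{17} \approx 46.353$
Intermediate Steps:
$u = - \frac{3}{17}$ ($u = \frac{-8 + 5}{14 + 3} = - \frac{3}{17} \approx -0.17647$)
$u \left(-36\right) + 40 = \left(- \frac{3}{17}\right) \left(-36\right) + 40 = \frac{108}{17} + 40 = \frac{788}{17}$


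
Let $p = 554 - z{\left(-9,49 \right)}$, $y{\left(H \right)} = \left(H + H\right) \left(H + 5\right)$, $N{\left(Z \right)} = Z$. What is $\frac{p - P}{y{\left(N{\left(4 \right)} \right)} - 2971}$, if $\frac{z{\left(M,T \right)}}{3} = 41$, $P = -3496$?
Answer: $- \frac{3927}{2899} \approx -1.3546$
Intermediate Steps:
$z{\left(M,T \right)} = 123$ ($z{\left(M,T \right)} = 3 \cdot 41 = 123$)
$y{\left(H \right)} = 2 H \left(5 + H\right)$
$p = 431$ ($p = 554 - 123 = 431$)
$\frac{p - P}{y{\left(N{\left(4 \right)} \right)} - 2971} = \frac{431 - -3496}{2 \cdot 4 \left(5 + 4\right) - 2971} = \frac{431 + 3496}{2 \cdot 4 \cdot 9 - 2971} = \frac{3927}{72 - 2971} = \frac{3927}{-2899} = 3927 \left(- \frac{1}{2899}\right) = - \frac{3927}{2899}$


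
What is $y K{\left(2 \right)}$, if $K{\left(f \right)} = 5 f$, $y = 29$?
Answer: $290$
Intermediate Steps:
$y K{\left(2 \right)} = 29 \cdot 5 \cdot 2 = 29 \cdot 10 = 290$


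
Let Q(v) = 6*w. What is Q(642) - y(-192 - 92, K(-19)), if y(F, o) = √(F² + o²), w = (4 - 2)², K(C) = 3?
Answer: 24 - √80665 ≈ -260.02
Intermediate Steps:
w = 4 (w = 2² = 4)
Q(v) = 24 (Q(v) = 6*4 = 24)
Q(642) - y(-192 - 92, K(-19)) = 24 - √((-192 - 92)² + 3²) = 24 - √((-284)² + 9) = 24 - √(80656 + 9) = 24 - √80665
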